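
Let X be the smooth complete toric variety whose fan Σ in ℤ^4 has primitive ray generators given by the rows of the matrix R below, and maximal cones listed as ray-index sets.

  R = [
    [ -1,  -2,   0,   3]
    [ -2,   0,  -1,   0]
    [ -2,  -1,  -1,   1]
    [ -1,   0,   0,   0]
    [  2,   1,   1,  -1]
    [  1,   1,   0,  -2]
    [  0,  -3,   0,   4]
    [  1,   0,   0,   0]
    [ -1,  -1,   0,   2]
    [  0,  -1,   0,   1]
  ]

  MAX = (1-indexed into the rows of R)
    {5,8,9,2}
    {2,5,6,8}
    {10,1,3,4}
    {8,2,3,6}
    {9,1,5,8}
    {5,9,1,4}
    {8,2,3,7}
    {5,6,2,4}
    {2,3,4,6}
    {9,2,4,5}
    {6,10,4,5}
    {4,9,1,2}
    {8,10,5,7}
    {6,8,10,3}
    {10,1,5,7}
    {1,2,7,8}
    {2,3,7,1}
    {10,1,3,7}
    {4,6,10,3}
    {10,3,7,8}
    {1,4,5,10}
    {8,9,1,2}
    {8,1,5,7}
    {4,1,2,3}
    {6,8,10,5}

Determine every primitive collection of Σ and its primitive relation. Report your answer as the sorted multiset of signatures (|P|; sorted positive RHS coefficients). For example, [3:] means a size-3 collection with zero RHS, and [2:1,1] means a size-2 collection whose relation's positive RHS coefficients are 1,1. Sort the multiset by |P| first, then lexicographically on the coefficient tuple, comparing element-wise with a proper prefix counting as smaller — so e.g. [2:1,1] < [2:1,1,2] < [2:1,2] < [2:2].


14 collections generate NE(X_Σ); each relation:

  P = {3,5}:  v_{3} + v_{5} = 0  ⇒ sig = [2:]
  P = {4,8}:  v_{4} + v_{8} = 0  ⇒ sig = [2:]
  P = {6,9}:  v_{6} + v_{9} = 0  ⇒ sig = [2:]
  P = {1,6}:  v_{1} + v_{6} = v_{10}  ⇒ sig = [2:1]
  P = {2,10}:  v_{2} + v_{10} = v_{3}  ⇒ sig = [2:1]
  P = {9,10}:  v_{9} + v_{10} = v_{1}  ⇒ sig = [2:1]
  P = {3,9}:  v_{3} + v_{9} = v_{1} + v_{2}  ⇒ sig = [2:1,1]
  P = {4,7}:  v_{4} + v_{7} = v_{1} + v_{10}  ⇒ sig = [2:1,1]
  P = {6,7}:  v_{6} + v_{7} = v_{8} + 2·v_{10}  ⇒ sig = [2:1,2]
  P = {7,9}:  v_{7} + v_{9} = 2·v_{1} + v_{8}  ⇒ sig = [2:1,2]
  P = {1,2,5}:  v_{1} + v_{2} + v_{5} = v_{9}  ⇒ sig = [3:1]
  P = {1,8,10}:  v_{1} + v_{8} + v_{10} = v_{7}  ⇒ sig = [3:1]
  P = {1,3,8}:  v_{1} + v_{3} + v_{8} = v_{2} + v_{7}  ⇒ sig = [3:1,1]
  P = {2,5,7}:  v_{2} + v_{5} + v_{7} = v_{1} + v_{8}  ⇒ sig = [3:1,1]

Sorted signature multiset PRS(X):
    |P|=2: 10 collections, coeffs (), (), (), (1), (1), (1), (1,1), (1,1), (1,2), (1,2)
    |P|=3: 4 collections, coeffs (1), (1), (1,1), (1,1)


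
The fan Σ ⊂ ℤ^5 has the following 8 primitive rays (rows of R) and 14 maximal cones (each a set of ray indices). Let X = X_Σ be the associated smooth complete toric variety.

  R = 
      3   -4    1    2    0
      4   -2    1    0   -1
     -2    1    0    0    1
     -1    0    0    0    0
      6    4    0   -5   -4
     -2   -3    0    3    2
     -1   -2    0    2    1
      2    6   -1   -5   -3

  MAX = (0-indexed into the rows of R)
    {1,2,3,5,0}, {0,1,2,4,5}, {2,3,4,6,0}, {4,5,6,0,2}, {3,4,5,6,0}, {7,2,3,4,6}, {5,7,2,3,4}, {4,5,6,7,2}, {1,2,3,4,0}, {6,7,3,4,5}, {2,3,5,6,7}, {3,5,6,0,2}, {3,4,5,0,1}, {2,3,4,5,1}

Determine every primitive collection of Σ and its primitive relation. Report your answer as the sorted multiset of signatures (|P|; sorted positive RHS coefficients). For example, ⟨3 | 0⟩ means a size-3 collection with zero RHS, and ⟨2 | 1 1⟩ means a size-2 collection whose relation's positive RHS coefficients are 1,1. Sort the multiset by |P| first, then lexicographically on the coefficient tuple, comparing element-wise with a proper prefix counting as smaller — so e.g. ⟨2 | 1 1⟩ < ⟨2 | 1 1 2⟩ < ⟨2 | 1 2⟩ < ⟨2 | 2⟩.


Minimal non-faces — 5 found among 8 rays, 14 max cones:

  P = {1,6}:  v_{1} + v_{6} = v_{0}  ⟹  sig = ⟨2 | 1⟩
  P = {1,7}:  v_{1} + v_{7} = v_{4}  ⟹  sig = ⟨2 | 1⟩
  P = {0,7}:  v_{0} + v_{7} = v_{4} + v_{6}  ⟹  sig = ⟨2 | 1 1⟩
  P = {2,3,4,5,6}:  v_{2} + v_{3} + v_{4} + v_{5} + v_{6} = 0  ⟹  sig = ⟨5 | 0⟩
  P = {0,2,3,4,5}:  v_{0} + v_{2} + v_{3} + v_{4} + v_{5} = v_{1}  ⟹  sig = ⟨5 | 1⟩

Signatures (|P|; sorted positive RHS coefficients), sorted:
    |P|=2: 3 collections, coeffs (1), (1), (1,1)
    |P|=5: 2 collections, coeffs (), (1)


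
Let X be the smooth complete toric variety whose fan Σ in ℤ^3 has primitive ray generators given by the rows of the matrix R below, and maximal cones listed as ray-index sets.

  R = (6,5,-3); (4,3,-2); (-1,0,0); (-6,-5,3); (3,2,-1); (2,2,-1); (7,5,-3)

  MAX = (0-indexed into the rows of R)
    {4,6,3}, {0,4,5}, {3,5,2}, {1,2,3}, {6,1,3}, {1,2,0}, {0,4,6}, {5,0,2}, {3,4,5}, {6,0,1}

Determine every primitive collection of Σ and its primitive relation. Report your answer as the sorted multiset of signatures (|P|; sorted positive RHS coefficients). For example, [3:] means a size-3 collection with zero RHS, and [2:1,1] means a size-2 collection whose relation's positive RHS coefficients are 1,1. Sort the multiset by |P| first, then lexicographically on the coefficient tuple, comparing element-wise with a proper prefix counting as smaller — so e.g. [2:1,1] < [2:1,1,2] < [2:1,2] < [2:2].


6 minimal non-faces of Δ(Σ) (on 7 rays):

  • {0,3}:  v_{0} + v_{3} = 0 ; sig = [2:]
  • {1,4}:  v_{1} + v_{4} = v_{6} ; sig = [2:1]
  • {1,5}:  v_{1} + v_{5} = v_{0} ; sig = [2:1]
  • {2,4}:  v_{2} + v_{4} = v_{5} ; sig = [2:1]
  • {2,6}:  v_{2} + v_{6} = v_{0} ; sig = [2:1]
  • {5,6}:  v_{5} + v_{6} = v_{0} + v_{4} ; sig = [2:1,1]

Sorted signature multiset PRS(X):
    |P|=2: 6 collections, coeffs (), (1), (1), (1), (1), (1,1)


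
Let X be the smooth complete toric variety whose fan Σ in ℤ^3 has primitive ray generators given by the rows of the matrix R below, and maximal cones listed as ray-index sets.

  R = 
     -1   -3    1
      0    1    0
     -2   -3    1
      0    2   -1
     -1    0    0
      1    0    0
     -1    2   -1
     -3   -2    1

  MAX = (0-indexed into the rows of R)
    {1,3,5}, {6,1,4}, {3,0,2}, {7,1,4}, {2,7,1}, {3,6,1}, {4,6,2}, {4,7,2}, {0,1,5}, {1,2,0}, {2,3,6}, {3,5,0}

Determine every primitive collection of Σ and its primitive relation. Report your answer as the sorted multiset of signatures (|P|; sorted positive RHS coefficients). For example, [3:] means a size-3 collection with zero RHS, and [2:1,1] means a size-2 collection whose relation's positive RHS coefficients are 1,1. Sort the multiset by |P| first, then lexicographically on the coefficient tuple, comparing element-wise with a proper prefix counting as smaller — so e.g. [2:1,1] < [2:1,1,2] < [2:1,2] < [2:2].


14 minimal non-faces of Δ(Σ) (on 8 rays):

  {4,5}:  v_{4} + v_{5} = 0  ⟹  sig = [2:]
  {0,4}:  v_{0} + v_{4} = v_{2}  ⟹  sig = [2:1]
  {2,5}:  v_{2} + v_{5} = v_{0}  ⟹  sig = [2:1]
  {3,4}:  v_{3} + v_{4} = v_{6}  ⟹  sig = [2:1]
  {5,6}:  v_{5} + v_{6} = v_{3}  ⟹  sig = [2:1]
  {0,6}:  v_{0} + v_{6} = v_{2} + v_{3}  ⟹  sig = [2:1,1]
  {5,7}:  v_{5} + v_{7} = v_{1} + v_{2}  ⟹  sig = [2:1,1]
  {0,7}:  v_{0} + v_{7} = v_{1} + 2·v_{2}  ⟹  sig = [2:1,2]
  {3,7}:  v_{3} + v_{7} = 3·v_{4}  ⟹  sig = [2:3]
  {6,7}:  v_{6} + v_{7} = 4·v_{4}  ⟹  sig = [2:4]
  {0,1,3}:  v_{0} + v_{1} + v_{3} = v_{4}  ⟹  sig = [3:1]
  {1,2,4}:  v_{1} + v_{2} + v_{4} = v_{7}  ⟹  sig = [3:1]
  {1,2,3}:  v_{1} + v_{2} + v_{3} = 2·v_{4}  ⟹  sig = [3:2]
  {1,2,6}:  v_{1} + v_{2} + v_{6} = 3·v_{4}  ⟹  sig = [3:3]

Hence PRS(X_Σ) =
[[2:], [2:1], [2:1], [2:1], [2:1], [2:1,1], [2:1,1], [2:1,2], [2:3], [2:4], [3:1], [3:1], [3:2], [3:3]]


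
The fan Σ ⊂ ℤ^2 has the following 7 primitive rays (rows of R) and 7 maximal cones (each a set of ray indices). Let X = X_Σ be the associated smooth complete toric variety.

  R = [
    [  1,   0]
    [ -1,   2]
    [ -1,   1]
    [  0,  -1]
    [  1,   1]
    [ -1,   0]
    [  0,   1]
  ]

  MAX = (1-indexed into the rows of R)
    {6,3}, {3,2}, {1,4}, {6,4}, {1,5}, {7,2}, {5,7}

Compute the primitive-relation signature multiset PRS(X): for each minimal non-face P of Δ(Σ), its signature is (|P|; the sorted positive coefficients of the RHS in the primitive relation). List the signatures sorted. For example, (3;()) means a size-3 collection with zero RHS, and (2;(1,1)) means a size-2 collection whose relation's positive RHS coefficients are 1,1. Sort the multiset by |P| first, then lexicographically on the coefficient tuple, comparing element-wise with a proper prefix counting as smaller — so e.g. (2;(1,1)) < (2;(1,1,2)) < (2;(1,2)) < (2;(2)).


The 14 primitive collections of Σ (r=7, n=2):

  {1,6}:  v_{1} + v_{6} = 0  ⟹  sig = (2;())
  {4,7}:  v_{4} + v_{7} = 0  ⟹  sig = (2;())
  {1,3}:  v_{1} + v_{3} = v_{7}  ⟹  sig = (2;(1))
  {1,7}:  v_{1} + v_{7} = v_{5}  ⟹  sig = (2;(1))
  {2,4}:  v_{2} + v_{4} = v_{3}  ⟹  sig = (2;(1))
  {3,4}:  v_{3} + v_{4} = v_{6}  ⟹  sig = (2;(1))
  {3,7}:  v_{3} + v_{7} = v_{2}  ⟹  sig = (2;(1))
  {4,5}:  v_{4} + v_{5} = v_{1}  ⟹  sig = (2;(1))
  {5,6}:  v_{5} + v_{6} = v_{7}  ⟹  sig = (2;(1))
  {6,7}:  v_{6} + v_{7} = v_{3}  ⟹  sig = (2;(1))
  {1,2}:  v_{1} + v_{2} = 2·v_{7}  ⟹  sig = (2;(2))
  {2,6}:  v_{2} + v_{6} = 2·v_{3}  ⟹  sig = (2;(2))
  {3,5}:  v_{3} + v_{5} = 2·v_{7}  ⟹  sig = (2;(2))
  {2,5}:  v_{2} + v_{5} = 3·v_{7}  ⟹  sig = (2;(3))

Hence PRS(X_Σ) =
    |P|=2: 14 collections, coeffs (), (), (1), (1), (1), (1), (1), (1), (1), (1), (2), (2), (2), (3)


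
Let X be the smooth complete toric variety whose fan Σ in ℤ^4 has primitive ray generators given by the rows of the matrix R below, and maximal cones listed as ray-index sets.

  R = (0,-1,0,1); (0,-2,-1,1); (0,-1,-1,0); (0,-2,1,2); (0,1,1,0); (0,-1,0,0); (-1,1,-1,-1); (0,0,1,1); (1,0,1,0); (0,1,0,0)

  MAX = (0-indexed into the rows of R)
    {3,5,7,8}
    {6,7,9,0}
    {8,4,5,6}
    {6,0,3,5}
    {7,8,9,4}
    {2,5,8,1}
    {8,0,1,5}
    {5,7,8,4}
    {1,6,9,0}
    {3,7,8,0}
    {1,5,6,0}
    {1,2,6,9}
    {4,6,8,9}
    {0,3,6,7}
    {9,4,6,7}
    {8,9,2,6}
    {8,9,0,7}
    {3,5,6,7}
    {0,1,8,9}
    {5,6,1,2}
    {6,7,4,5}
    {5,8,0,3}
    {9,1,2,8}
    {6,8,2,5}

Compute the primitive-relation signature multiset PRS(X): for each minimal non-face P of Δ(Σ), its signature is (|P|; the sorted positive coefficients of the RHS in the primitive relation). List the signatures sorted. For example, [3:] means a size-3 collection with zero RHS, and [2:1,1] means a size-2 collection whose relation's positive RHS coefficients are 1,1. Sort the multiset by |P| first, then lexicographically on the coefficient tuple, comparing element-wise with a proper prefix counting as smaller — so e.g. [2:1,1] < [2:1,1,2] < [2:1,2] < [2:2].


The 16 primitive collections of Σ (r=10, n=4):

  • {2,4}:  v_{2} + v_{4} = 0 ; sig = [2:]
  • {5,9}:  v_{5} + v_{9} = 0 ; sig = [2:]
  • {0,2}:  v_{0} + v_{2} = v_{1} ; sig = [2:1]
  • {0,4}:  v_{0} + v_{4} = v_{7} ; sig = [2:1]
  • {1,4}:  v_{1} + v_{4} = v_{0} ; sig = [2:1]
  • {2,7}:  v_{2} + v_{7} = v_{0} ; sig = [2:1]
  • {3,9}:  v_{3} + v_{9} = v_{0} + v_{7} ; sig = [2:1,1]
  • {2,3}:  v_{2} + v_{3} = 2·v_{0} + v_{5} ; sig = [2:1,2]
  • {3,4}:  v_{3} + v_{4} = v_{5} + 2·v_{7} ; sig = [2:1,2]
  • {1,3}:  v_{1} + v_{3} = 3·v_{0} + v_{5} ; sig = [2:1,3]
  • {1,7}:  v_{1} + v_{7} = 2·v_{0} ; sig = [2:2]
  • {0,6,8}:  v_{0} + v_{6} + v_{8} = 0 ; sig = [3:]
  • {0,5,7}:  v_{0} + v_{5} + v_{7} = v_{3} ; sig = [3:1]
  • {1,6,8}:  v_{1} + v_{6} + v_{8} = v_{2} ; sig = [3:1]
  • {6,7,8}:  v_{6} + v_{7} + v_{8} = v_{4} ; sig = [3:1]
  • {3,6,8}:  v_{3} + v_{6} + v_{8} = v_{5} + v_{7} ; sig = [3:1,1]

Sorted signature multiset PRS(X):
    [2:]
    [2:]
    [2:1]
    [2:1]
    [2:1]
    [2:1]
    [2:1,1]
    [2:1,2]
    [2:1,2]
    [2:1,3]
    [2:2]
    [3:]
    [3:1]
    [3:1]
    [3:1]
    [3:1,1]


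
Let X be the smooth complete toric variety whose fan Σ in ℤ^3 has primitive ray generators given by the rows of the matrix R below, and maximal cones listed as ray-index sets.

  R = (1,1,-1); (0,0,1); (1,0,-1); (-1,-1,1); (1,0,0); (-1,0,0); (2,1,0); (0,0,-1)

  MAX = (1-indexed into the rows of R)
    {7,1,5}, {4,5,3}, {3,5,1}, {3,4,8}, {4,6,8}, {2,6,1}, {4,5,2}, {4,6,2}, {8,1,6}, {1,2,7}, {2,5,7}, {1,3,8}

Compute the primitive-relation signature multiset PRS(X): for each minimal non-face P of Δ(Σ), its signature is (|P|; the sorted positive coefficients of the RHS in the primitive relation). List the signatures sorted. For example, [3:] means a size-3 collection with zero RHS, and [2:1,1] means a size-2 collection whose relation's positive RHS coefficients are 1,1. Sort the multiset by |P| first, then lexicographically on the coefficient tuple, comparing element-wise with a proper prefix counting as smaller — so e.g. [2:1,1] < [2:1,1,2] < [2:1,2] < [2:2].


Minimal non-faces — 11 found among 8 rays, 12 max cones:

  P = {1,4}:  v_{1} + v_{4} = 0  ⟹  sig = [2:]
  P = {2,8}:  v_{2} + v_{8} = 0  ⟹  sig = [2:]
  P = {5,6}:  v_{5} + v_{6} = 0  ⟹  sig = [2:]
  P = {2,3}:  v_{2} + v_{3} = v_{5}  ⟹  sig = [2:1]
  P = {3,6}:  v_{3} + v_{6} = v_{8}  ⟹  sig = [2:1]
  P = {5,8}:  v_{5} + v_{8} = v_{3}  ⟹  sig = [2:1]
  P = {4,7}:  v_{4} + v_{7} = v_{2} + v_{5}  ⟹  sig = [2:1,1]
  P = {6,7}:  v_{6} + v_{7} = v_{1} + v_{2}  ⟹  sig = [2:1,1]
  P = {7,8}:  v_{7} + v_{8} = v_{1} + v_{5}  ⟹  sig = [2:1,1]
  P = {3,7}:  v_{3} + v_{7} = v_{1} + 2·v_{5}  ⟹  sig = [2:1,2]
  P = {1,2,5}:  v_{1} + v_{2} + v_{5} = v_{7}  ⟹  sig = [3:1]

Hence PRS(X_Σ) =
{ [2:] ×3,  [2:1] ×3,  [2:1,1] ×3,  [2:1,2],  [3:1] }


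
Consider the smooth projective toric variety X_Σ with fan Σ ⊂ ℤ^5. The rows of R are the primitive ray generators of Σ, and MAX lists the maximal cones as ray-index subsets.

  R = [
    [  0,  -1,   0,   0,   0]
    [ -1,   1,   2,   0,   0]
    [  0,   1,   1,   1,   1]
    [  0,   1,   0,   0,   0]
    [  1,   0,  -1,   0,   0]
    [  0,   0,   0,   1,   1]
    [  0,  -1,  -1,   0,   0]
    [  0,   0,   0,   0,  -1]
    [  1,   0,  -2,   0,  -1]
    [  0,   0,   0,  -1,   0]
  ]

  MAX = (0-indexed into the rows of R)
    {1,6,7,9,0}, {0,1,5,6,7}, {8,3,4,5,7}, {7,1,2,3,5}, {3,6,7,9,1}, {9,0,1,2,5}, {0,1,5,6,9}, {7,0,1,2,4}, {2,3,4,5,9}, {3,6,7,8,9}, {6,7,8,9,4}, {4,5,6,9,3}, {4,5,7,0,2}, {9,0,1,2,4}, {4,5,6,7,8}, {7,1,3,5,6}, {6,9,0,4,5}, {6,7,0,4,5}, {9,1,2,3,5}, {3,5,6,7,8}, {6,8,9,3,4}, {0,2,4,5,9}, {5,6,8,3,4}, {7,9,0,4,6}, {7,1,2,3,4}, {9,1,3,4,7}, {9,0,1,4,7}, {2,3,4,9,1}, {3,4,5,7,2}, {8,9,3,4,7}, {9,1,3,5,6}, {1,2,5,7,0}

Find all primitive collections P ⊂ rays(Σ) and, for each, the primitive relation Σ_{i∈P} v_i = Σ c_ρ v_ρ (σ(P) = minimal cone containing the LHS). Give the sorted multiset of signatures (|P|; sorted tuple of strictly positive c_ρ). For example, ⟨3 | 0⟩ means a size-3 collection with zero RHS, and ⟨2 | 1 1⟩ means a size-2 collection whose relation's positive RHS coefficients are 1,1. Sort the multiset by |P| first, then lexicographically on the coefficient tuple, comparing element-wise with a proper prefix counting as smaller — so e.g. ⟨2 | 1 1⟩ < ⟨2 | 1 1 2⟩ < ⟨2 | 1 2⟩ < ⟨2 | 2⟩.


Minimal non-faces — 11 found among 10 rays, 32 max cones:

  P={0,3}:  v_{0} + v_{3} = 0  →  sig = ⟨2 | 0⟩
  P={2,6}:  v_{2} + v_{6} = v_{5}  →  sig = ⟨2 | 1⟩
  P={1,8}:  v_{1} + v_{8} = v_{3} + v_{7}  →  sig = ⟨2 | 1 1⟩
  P={0,8}:  v_{0} + v_{8} = v_{4} + v_{6} + v_{7}  →  sig = ⟨2 | 1 1 1⟩
  P={2,8}:  v_{2} + v_{8} = v_{3} + v_{4} + v_{5} + v_{7}  →  sig = ⟨2 | 1 1 1 1⟩
  P={1,4,6}:  v_{1} + v_{4} + v_{6} = 0  →  sig = ⟨3 | 0⟩
  P={5,7,9}:  v_{5} + v_{7} + v_{9} = 0  →  sig = ⟨3 | 0⟩
  P={1,4,5}:  v_{1} + v_{4} + v_{5} = v_{2}  →  sig = ⟨3 | 1⟩
  P={2,7,9}:  v_{2} + v_{7} + v_{9} = v_{1} + v_{4}  →  sig = ⟨3 | 1 1⟩
  P={5,8,9}:  v_{5} + v_{8} + v_{9} = v_{3} + v_{4} + v_{6}  →  sig = ⟨3 | 1 1 1⟩
  P={3,4,6,7}:  v_{3} + v_{4} + v_{6} + v_{7} = v_{8}  →  sig = ⟨4 | 1⟩

Sorted signature multiset PRS(X):
{ ⟨2 | 0⟩,  ⟨2 | 1⟩,  ⟨2 | 1 1⟩,  ⟨2 | 1 1 1⟩,  ⟨2 | 1 1 1 1⟩,  ⟨3 | 0⟩ ×2,  ⟨3 | 1⟩,  ⟨3 | 1 1⟩,  ⟨3 | 1 1 1⟩,  ⟨4 | 1⟩ }


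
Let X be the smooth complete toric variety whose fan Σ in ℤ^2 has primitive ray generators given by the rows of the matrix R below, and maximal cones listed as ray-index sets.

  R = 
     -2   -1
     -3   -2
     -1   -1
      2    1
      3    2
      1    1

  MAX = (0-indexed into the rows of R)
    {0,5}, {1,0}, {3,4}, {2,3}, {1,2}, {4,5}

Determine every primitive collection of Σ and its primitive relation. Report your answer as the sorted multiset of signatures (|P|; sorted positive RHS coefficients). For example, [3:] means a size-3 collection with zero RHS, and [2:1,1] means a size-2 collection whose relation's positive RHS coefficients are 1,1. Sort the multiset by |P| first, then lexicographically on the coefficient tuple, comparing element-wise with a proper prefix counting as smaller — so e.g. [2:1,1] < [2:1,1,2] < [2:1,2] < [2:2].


9 minimal non-faces of Δ(Σ) (on 6 rays):

  • {0,3}:  v_{0} + v_{3} = 0 — sig = [2:]
  • {1,4}:  v_{1} + v_{4} = 0 — sig = [2:]
  • {2,5}:  v_{2} + v_{5} = 0 — sig = [2:]
  • {0,2}:  v_{0} + v_{2} = v_{1} — sig = [2:1]
  • {0,4}:  v_{0} + v_{4} = v_{5} — sig = [2:1]
  • {1,3}:  v_{1} + v_{3} = v_{2} — sig = [2:1]
  • {1,5}:  v_{1} + v_{5} = v_{0} — sig = [2:1]
  • {2,4}:  v_{2} + v_{4} = v_{3} — sig = [2:1]
  • {3,5}:  v_{3} + v_{5} = v_{4} — sig = [2:1]

so the primitive-relation signature multiset is
    [2:]
    [2:]
    [2:]
    [2:1]
    [2:1]
    [2:1]
    [2:1]
    [2:1]
    [2:1]


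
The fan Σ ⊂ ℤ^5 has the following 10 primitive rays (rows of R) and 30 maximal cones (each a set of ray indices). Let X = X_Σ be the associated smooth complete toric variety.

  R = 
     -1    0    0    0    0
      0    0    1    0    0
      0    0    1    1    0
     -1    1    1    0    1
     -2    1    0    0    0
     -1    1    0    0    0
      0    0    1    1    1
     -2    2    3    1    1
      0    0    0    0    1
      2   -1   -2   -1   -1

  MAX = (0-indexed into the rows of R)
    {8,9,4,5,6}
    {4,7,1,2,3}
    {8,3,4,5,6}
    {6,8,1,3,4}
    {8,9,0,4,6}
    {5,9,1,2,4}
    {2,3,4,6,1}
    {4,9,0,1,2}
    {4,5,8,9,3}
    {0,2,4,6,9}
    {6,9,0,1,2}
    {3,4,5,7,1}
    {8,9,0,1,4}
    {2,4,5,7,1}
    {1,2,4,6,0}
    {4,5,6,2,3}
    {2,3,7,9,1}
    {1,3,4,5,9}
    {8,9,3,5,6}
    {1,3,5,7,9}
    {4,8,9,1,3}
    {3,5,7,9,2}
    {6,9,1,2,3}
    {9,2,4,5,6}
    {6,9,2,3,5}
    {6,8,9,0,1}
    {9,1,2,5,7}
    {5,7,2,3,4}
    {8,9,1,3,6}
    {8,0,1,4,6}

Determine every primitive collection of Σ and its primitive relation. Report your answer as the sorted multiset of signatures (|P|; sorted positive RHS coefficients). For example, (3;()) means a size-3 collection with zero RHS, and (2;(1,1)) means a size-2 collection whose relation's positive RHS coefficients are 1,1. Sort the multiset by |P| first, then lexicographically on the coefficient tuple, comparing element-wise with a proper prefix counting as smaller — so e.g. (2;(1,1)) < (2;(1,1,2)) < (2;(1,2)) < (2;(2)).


The 13 primitive collections of Σ (r=10, n=5):

  {0,5}:  v_{0} + v_{5} = v_{4}  ⇒ sig = (2;(1))
  {2,8}:  v_{2} + v_{8} = v_{6}  ⇒ sig = (2;(1))
  {0,3}:  v_{0} + v_{3} = v_{1} + v_{4} + v_{8}  ⇒ sig = (2;(1,1,1))
  {0,7}:  v_{0} + v_{7} = v_{1} + v_{2} + v_{3} + v_{4}  ⇒ sig = (2;(1,1,1,1))
  {7,8}:  v_{7} + v_{8} = v_{2} + 2·v_{3}  ⇒ sig = (2;(1,2))
  {6,7}:  v_{6} + v_{7} = 2·v_{2} + 2·v_{3}  ⇒ sig = (2;(2,2))
  {1,5,8}:  v_{1} + v_{5} + v_{8} = v_{3}  ⇒ sig = (3;(1))
  {1,5,6}:  v_{1} + v_{5} + v_{6} = v_{2} + v_{3}  ⇒ sig = (3;(1,1))
  {4,7,9}:  v_{4} + v_{7} + v_{9} = v_{1} + 2·v_{5}  ⇒ sig = (3;(1,2))
  {1,4,6,9}:  v_{1} + v_{4} + v_{6} + v_{9} = 0  ⇒ sig = (4;())
  {1,2,3,5}:  v_{1} + v_{2} + v_{3} + v_{5} = v_{7}  ⇒ sig = (4;(1))
  {2,3,4,9}:  v_{2} + v_{3} + v_{4} + v_{9} = v_{5}  ⇒ sig = (4;(1))
  {3,4,6,9}:  v_{3} + v_{4} + v_{6} + v_{9} = v_{5} + v_{8}  ⇒ sig = (4;(1,1))

Signatures (|P|; sorted positive RHS coefficients), sorted:
    |P|=2: 6 collections, coeffs (1), (1), (1,1,1), (1,1,1,1), (1,2), (2,2)
    |P|=3: 3 collections, coeffs (1), (1,1), (1,2)
    |P|=4: 4 collections, coeffs (), (1), (1), (1,1)


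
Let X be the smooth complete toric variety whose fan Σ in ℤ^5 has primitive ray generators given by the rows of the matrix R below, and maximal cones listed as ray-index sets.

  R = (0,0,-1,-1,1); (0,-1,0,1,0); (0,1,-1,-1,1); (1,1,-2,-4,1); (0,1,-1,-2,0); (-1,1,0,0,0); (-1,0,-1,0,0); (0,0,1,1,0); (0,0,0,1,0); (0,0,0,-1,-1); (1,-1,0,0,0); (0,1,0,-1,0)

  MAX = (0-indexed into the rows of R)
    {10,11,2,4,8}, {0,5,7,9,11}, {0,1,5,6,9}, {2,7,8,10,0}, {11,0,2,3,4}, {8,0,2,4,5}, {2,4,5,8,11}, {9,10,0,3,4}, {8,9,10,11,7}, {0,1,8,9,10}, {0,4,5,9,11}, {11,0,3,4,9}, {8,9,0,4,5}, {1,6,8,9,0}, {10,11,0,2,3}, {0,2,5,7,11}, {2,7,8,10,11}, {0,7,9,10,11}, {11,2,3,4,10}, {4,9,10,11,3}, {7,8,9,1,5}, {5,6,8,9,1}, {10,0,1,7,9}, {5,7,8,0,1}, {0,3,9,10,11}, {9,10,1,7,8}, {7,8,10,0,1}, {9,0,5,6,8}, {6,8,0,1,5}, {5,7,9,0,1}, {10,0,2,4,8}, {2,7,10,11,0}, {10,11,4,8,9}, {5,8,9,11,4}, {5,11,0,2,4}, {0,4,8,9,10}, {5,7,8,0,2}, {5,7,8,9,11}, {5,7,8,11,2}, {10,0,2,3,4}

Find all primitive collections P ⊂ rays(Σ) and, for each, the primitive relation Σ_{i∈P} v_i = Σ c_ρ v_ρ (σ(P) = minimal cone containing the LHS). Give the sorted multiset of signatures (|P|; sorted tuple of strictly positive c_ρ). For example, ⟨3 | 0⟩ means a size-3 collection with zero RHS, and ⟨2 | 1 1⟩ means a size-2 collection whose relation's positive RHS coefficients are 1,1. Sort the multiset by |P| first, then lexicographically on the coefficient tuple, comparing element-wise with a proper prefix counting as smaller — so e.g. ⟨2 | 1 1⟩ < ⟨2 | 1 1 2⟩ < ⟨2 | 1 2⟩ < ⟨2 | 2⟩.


Minimal non-faces — 20 found among 12 rays, 40 max cones:

  {1,11}:  v_{1} + v_{11} = 0  ⇒ sig = ⟨2 | 0⟩
  {5,10}:  v_{5} + v_{10} = 0  ⇒ sig = ⟨2 | 0⟩
  {2,9}:  v_{2} + v_{9} = v_{4}  ⇒ sig = ⟨2 | 1⟩
  {4,7}:  v_{4} + v_{7} = v_{11}  ⇒ sig = ⟨2 | 1⟩
  {1,2}:  v_{1} + v_{2} = v_{0} + v_{8}  ⇒ sig = ⟨2 | 1 1⟩
  {6,7}:  v_{6} + v_{7} = v_{1} + v_{5}  ⇒ sig = ⟨2 | 1 1⟩
  {1,3}:  v_{1} + v_{3} = v_{0} + v_{4} + v_{10}  ⇒ sig = ⟨2 | 1 1 1⟩
  {1,4}:  v_{1} + v_{4} = v_{0} + v_{8} + v_{9}  ⇒ sig = ⟨2 | 1 1 1⟩
  {3,5}:  v_{3} + v_{5} = v_{0} + v_{4} + v_{11}  ⇒ sig = ⟨2 | 1 1 1⟩
  {3,8}:  v_{3} + v_{8} = v_{2} + v_{4} + v_{10}  ⇒ sig = ⟨2 | 1 1 1⟩
  {6,10}:  v_{6} + v_{10} = v_{0} + v_{1} + v_{8} + v_{9}  ⇒ sig = ⟨2 | 1 1 1 1⟩
  {6,11}:  v_{6} + v_{11} = v_{0} + v_{5} + v_{8} + v_{9}  ⇒ sig = ⟨2 | 1 1 1 1⟩
  {3,6}:  v_{3} + v_{6} = 2·v_{0} + v_{4} + v_{8} + v_{9}  ⇒ sig = ⟨2 | 1 1 1 2⟩
  {3,7}:  v_{3} + v_{7} = v_{0} + v_{10} + 2·v_{11}  ⇒ sig = ⟨2 | 1 1 2⟩
  {2,6}:  v_{2} + v_{6} = 2·v_{0} + v_{5} + 2·v_{8} + v_{9}  ⇒ sig = ⟨2 | 1 1 2 2⟩
  {4,6}:  v_{4} + v_{6} = 2·v_{0} + v_{5} + 2·v_{8} + 2·v_{9}  ⇒ sig = ⟨2 | 1 2 2 2⟩
  {0,8,11}:  v_{0} + v_{8} + v_{11} = v_{2}  ⇒ sig = ⟨3 | 1⟩
  {0,7,8,9}:  v_{0} + v_{7} + v_{8} + v_{9} = 0  ⇒ sig = ⟨4 | 0⟩
  {0,4,10,11}:  v_{0} + v_{4} + v_{10} + v_{11} = v_{3}  ⇒ sig = ⟨4 | 1⟩
  {0,1,5,8,9}:  v_{0} + v_{1} + v_{5} + v_{8} + v_{9} = v_{6}  ⇒ sig = ⟨5 | 1⟩

Sorted signature multiset PRS(X):
[⟨2 | 0⟩, ⟨2 | 0⟩, ⟨2 | 1⟩, ⟨2 | 1⟩, ⟨2 | 1 1⟩, ⟨2 | 1 1⟩, ⟨2 | 1 1 1⟩, ⟨2 | 1 1 1⟩, ⟨2 | 1 1 1⟩, ⟨2 | 1 1 1⟩, ⟨2 | 1 1 1 1⟩, ⟨2 | 1 1 1 1⟩, ⟨2 | 1 1 1 2⟩, ⟨2 | 1 1 2⟩, ⟨2 | 1 1 2 2⟩, ⟨2 | 1 2 2 2⟩, ⟨3 | 1⟩, ⟨4 | 0⟩, ⟨4 | 1⟩, ⟨5 | 1⟩]


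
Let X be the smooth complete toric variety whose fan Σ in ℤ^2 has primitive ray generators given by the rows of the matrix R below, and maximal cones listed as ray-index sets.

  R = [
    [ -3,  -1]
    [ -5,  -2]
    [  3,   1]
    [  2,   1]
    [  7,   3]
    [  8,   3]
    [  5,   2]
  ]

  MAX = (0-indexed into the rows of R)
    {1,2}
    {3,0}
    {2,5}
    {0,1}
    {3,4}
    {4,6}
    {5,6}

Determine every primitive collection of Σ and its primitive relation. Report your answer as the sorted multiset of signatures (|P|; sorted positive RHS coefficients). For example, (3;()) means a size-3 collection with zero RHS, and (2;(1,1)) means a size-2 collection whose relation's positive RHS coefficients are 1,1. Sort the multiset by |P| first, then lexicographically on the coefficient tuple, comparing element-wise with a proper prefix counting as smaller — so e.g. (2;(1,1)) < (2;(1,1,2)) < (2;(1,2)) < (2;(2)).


Primitive collections (14):

  P={0,2}:  v_{0} + v_{2} = 0  ⟹  sig = (2;())
  P={1,6}:  v_{1} + v_{6} = 0  ⟹  sig = (2;())
  P={0,5}:  v_{0} + v_{5} = v_{6}  ⟹  sig = (2;(1))
  P={0,6}:  v_{0} + v_{6} = v_{3}  ⟹  sig = (2;(1))
  P={1,3}:  v_{1} + v_{3} = v_{0}  ⟹  sig = (2;(1))
  P={1,4}:  v_{1} + v_{4} = v_{3}  ⟹  sig = (2;(1))
  P={1,5}:  v_{1} + v_{5} = v_{2}  ⟹  sig = (2;(1))
  P={2,3}:  v_{2} + v_{3} = v_{6}  ⟹  sig = (2;(1))
  P={2,6}:  v_{2} + v_{6} = v_{5}  ⟹  sig = (2;(1))
  P={3,6}:  v_{3} + v_{6} = v_{4}  ⟹  sig = (2;(1))
  P={0,4}:  v_{0} + v_{4} = 2·v_{3}  ⟹  sig = (2;(2))
  P={2,4}:  v_{2} + v_{4} = 2·v_{6}  ⟹  sig = (2;(2))
  P={3,5}:  v_{3} + v_{5} = 2·v_{6}  ⟹  sig = (2;(2))
  P={4,5}:  v_{4} + v_{5} = 3·v_{6}  ⟹  sig = (2;(3))

so the primitive-relation signature multiset is
    |P|=2: 14 collections, coeffs (), (), (1), (1), (1), (1), (1), (1), (1), (1), (2), (2), (2), (3)


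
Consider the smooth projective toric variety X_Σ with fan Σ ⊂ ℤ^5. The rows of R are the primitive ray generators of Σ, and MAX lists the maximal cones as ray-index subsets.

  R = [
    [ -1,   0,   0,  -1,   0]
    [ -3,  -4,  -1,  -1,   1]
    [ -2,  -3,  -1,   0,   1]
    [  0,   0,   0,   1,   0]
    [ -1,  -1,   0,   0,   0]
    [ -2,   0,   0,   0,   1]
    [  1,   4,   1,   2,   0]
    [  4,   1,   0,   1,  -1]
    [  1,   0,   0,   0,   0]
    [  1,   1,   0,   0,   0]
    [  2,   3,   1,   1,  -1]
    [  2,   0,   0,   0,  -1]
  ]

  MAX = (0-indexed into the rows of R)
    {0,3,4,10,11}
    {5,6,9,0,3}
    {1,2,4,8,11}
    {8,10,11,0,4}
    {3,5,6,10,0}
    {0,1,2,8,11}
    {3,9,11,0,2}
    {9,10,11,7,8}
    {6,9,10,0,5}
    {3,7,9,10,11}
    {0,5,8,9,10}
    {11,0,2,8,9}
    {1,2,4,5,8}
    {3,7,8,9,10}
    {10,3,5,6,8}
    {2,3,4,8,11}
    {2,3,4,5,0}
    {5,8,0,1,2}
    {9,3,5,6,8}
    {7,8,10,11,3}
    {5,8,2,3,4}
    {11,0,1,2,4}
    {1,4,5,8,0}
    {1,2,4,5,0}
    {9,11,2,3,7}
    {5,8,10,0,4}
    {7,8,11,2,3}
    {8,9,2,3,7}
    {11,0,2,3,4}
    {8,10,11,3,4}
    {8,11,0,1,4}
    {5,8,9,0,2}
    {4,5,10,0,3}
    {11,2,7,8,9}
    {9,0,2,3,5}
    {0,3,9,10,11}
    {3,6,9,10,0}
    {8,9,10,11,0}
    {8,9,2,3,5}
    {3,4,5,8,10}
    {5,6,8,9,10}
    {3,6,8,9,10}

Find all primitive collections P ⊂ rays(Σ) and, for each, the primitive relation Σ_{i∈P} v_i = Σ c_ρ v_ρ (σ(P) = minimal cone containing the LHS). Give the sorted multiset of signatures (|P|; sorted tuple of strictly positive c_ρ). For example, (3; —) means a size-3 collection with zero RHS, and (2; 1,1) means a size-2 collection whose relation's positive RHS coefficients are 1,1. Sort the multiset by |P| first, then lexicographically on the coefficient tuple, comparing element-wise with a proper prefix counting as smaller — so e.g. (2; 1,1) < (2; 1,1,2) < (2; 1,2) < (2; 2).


20 minimal non-faces of Δ(Σ) (on 12 rays):

  • {4,9}:  v_{4} + v_{9} = 0  so sig = (2; —)
  • {5,11}:  v_{5} + v_{11} = 0  so sig = (2; —)
  • {1,10}:  v_{1} + v_{10} = v_{4}  so sig = (2; 1)
  • {2,10}:  v_{2} + v_{10} = v_{3}  so sig = (2; 1)
  • {0,7}:  v_{0} + v_{7} = v_{9} + v_{11}  so sig = (2; 1,1)
  • {1,3}:  v_{1} + v_{3} = v_{2} + v_{4}  so sig = (2; 1,1)
  • {1,6}:  v_{1} + v_{6} = v_{3} + v_{5}  so sig = (2; 1,1)
  • {1,7}:  v_{1} + v_{7} = v_{2} + v_{8} + v_{11}  so sig = (2; 1,1,1)
  • {1,9}:  v_{1} + v_{9} = v_{0} + v_{2} + v_{8}  so sig = (2; 1,1,1)
  • {4,6}:  v_{4} + v_{6} = v_{3} + v_{5} + v_{10}  so sig = (2; 1,1,1)
  • {4,7}:  v_{4} + v_{7} = v_{3} + v_{8} + v_{11}  so sig = (2; 1,1,1)
  • {5,7}:  v_{5} + v_{7} = v_{3} + v_{8} + v_{9}  so sig = (2; 1,1,1)
  • {6,11}:  v_{6} + v_{11} = v_{3} + v_{9} + v_{10}  so sig = (2; 1,1,1)
  • {2,6}:  v_{2} + v_{6} = 2·v_{3} + v_{5} + v_{9}  so sig = (2; 1,1,2)
  • {6,7}:  v_{6} + v_{7} = 2·v_{3} + v_{8} + 2·v_{9} + v_{10}  so sig = (2; 1,1,2,2)
  • {0,3,8}:  v_{0} + v_{3} + v_{8} = 0  so sig = (3; —)
  • {0,6,8}:  v_{0} + v_{6} + v_{8} = v_{5} + v_{9} + v_{10}  so sig = (3; 1,1,1)
  • {0,2,4,8}:  v_{0} + v_{2} + v_{4} + v_{8} = v_{1}  so sig = (4; 1)
  • {3,5,9,10}:  v_{3} + v_{5} + v_{9} + v_{10} = v_{6}  so sig = (4; 1)
  • {3,8,9,11}:  v_{3} + v_{8} + v_{9} + v_{11} = v_{7}  so sig = (4; 1)

Signatures (|P|; sorted positive RHS coefficients), sorted:
    (2; —)
    (2; —)
    (2; 1)
    (2; 1)
    (2; 1,1)
    (2; 1,1)
    (2; 1,1)
    (2; 1,1,1)
    (2; 1,1,1)
    (2; 1,1,1)
    (2; 1,1,1)
    (2; 1,1,1)
    (2; 1,1,1)
    (2; 1,1,2)
    (2; 1,1,2,2)
    (3; —)
    (3; 1,1,1)
    (4; 1)
    (4; 1)
    (4; 1)


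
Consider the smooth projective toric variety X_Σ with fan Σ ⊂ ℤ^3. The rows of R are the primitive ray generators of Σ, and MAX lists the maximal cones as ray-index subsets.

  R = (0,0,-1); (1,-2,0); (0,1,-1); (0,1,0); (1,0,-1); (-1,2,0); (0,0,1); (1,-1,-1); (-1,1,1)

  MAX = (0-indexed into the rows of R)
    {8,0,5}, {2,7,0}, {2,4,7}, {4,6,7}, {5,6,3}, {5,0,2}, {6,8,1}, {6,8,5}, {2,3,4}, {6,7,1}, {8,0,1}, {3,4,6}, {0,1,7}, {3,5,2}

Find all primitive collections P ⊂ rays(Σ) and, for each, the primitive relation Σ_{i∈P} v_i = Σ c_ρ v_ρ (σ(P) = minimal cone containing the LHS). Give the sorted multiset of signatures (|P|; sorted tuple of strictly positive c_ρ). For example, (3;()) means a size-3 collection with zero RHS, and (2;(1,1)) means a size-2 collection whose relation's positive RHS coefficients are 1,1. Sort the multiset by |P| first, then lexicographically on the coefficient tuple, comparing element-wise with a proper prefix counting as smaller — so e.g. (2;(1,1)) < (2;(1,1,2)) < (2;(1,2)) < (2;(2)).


Σ has 15 primitive collections:

  • {0,6}:  v_{0} + v_{6} = 0  so sig = (2;())
  • {1,5}:  v_{1} + v_{5} = 0  so sig = (2;())
  • {7,8}:  v_{7} + v_{8} = 0  so sig = (2;())
  • {0,3}:  v_{0} + v_{3} = v_{2}  so sig = (2;(1))
  • {1,2}:  v_{1} + v_{2} = v_{7}  so sig = (2;(1))
  • {2,6}:  v_{2} + v_{6} = v_{3}  so sig = (2;(1))
  • {2,8}:  v_{2} + v_{8} = v_{5}  so sig = (2;(1))
  • {3,7}:  v_{3} + v_{7} = v_{4}  so sig = (2;(1))
  • {4,8}:  v_{4} + v_{8} = v_{3}  so sig = (2;(1))
  • {5,7}:  v_{5} + v_{7} = v_{2}  so sig = (2;(1))
  • {0,4}:  v_{0} + v_{4} = v_{2} + v_{7}  so sig = (2;(1,1))
  • {1,3}:  v_{1} + v_{3} = v_{6} + v_{7}  so sig = (2;(1,1))
  • {3,8}:  v_{3} + v_{8} = v_{5} + v_{6}  so sig = (2;(1,1))
  • {4,5}:  v_{4} + v_{5} = v_{2} + v_{3}  so sig = (2;(1,1))
  • {1,4}:  v_{1} + v_{4} = v_{6} + 2·v_{7}  so sig = (2;(1,2))

Hence PRS(X_Σ) =
{ (2;()) ×3,  (2;(1)) ×7,  (2;(1,1)) ×4,  (2;(1,2)) }


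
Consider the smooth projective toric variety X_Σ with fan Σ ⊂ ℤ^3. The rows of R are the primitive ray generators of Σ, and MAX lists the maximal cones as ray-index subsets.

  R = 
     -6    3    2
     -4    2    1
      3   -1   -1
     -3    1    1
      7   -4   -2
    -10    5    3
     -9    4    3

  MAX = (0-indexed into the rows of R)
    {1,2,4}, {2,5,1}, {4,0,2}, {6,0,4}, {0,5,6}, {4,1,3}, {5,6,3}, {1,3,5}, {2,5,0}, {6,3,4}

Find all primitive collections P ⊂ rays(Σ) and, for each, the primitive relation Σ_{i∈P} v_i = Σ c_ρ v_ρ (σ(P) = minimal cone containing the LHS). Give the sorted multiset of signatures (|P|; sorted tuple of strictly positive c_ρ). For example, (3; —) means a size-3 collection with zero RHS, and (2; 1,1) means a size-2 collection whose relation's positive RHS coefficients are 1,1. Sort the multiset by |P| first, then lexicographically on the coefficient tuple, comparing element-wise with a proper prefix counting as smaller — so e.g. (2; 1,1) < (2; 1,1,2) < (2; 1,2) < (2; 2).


Δ(Σ) — 7 vertices, 6 min non-faces:

  • {2,3}:  v_{2} + v_{3} = 0  ⟹  sig = (2; —)
  • {0,1}:  v_{0} + v_{1} = v_{5}  ⟹  sig = (2; 1)
  • {0,3}:  v_{0} + v_{3} = v_{6}  ⟹  sig = (2; 1)
  • {2,6}:  v_{2} + v_{6} = v_{0}  ⟹  sig = (2; 1)
  • {4,5}:  v_{4} + v_{5} = v_{3}  ⟹  sig = (2; 1)
  • {1,6}:  v_{1} + v_{6} = v_{3} + v_{5}  ⟹  sig = (2; 1,1)

Sorted signature multiset PRS(X):
[(2; —), (2; 1), (2; 1), (2; 1), (2; 1), (2; 1,1)]


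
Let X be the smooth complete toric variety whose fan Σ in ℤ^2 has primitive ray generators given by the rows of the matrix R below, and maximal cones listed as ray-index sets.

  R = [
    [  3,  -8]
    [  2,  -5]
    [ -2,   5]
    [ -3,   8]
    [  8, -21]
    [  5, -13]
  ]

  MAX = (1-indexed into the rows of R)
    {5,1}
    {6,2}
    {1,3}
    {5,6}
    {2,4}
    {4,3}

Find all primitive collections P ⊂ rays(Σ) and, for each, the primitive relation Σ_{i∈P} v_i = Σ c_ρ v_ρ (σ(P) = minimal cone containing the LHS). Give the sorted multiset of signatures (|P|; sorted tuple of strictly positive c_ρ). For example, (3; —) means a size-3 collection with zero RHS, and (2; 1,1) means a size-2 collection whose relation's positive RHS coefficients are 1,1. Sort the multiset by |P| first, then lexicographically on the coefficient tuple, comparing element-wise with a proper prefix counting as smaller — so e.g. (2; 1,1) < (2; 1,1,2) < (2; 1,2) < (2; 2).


Primitive collections (9):

  P={1,4}:  v_{1} + v_{4} = 0  so sig = (2; —)
  P={2,3}:  v_{2} + v_{3} = 0  so sig = (2; —)
  P={1,2}:  v_{1} + v_{2} = v_{6}  so sig = (2; 1)
  P={1,6}:  v_{1} + v_{6} = v_{5}  so sig = (2; 1)
  P={3,6}:  v_{3} + v_{6} = v_{1}  so sig = (2; 1)
  P={4,5}:  v_{4} + v_{5} = v_{6}  so sig = (2; 1)
  P={4,6}:  v_{4} + v_{6} = v_{2}  so sig = (2; 1)
  P={2,5}:  v_{2} + v_{5} = 2·v_{6}  so sig = (2; 2)
  P={3,5}:  v_{3} + v_{5} = 2·v_{1}  so sig = (2; 2)

Signatures (|P|; sorted positive RHS coefficients), sorted:
    |P|=2: 9 collections, coeffs (), (), (1), (1), (1), (1), (1), (2), (2)


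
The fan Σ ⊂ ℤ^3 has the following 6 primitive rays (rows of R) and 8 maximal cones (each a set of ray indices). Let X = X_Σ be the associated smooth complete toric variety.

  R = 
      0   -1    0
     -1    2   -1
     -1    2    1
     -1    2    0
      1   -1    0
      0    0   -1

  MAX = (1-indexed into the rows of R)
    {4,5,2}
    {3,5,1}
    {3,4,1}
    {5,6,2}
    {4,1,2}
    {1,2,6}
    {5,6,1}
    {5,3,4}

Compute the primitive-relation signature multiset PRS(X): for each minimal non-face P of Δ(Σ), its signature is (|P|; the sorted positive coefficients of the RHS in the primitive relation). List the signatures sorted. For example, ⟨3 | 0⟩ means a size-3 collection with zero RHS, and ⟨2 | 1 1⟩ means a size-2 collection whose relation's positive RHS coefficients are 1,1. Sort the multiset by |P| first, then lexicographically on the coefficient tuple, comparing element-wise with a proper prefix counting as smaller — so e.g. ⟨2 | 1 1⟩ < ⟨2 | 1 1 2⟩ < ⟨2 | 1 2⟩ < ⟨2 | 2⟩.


Minimal non-faces — 5 found among 6 rays, 8 max cones:

  {3,6}:  v_{3} + v_{6} = v_{4}  ⇒ sig = ⟨2 | 1⟩
  {4,6}:  v_{4} + v_{6} = v_{2}  ⇒ sig = ⟨2 | 1⟩
  {2,3}:  v_{2} + v_{3} = 2·v_{4}  ⇒ sig = ⟨2 | 2⟩
  {1,4,5}:  v_{1} + v_{4} + v_{5} = 0  ⇒ sig = ⟨3 | 0⟩
  {1,2,5}:  v_{1} + v_{2} + v_{5} = v_{6}  ⇒ sig = ⟨3 | 1⟩

Signatures (|P|; sorted positive RHS coefficients), sorted:
    |P|=2: 3 collections, coeffs (1), (1), (2)
    |P|=3: 2 collections, coeffs (), (1)


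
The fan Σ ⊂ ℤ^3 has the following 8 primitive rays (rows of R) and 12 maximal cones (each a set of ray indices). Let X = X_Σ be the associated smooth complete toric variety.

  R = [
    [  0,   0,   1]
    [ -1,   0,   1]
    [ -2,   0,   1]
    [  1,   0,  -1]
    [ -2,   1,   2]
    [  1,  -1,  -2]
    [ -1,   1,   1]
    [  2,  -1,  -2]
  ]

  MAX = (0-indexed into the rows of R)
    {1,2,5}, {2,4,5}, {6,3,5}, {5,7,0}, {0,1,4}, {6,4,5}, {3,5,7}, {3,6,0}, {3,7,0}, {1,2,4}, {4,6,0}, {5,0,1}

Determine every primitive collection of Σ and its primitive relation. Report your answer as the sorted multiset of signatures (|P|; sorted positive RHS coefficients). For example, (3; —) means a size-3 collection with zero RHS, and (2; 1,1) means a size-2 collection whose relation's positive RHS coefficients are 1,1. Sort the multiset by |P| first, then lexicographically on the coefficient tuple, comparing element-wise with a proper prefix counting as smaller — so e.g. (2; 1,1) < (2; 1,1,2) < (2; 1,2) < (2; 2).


|primitive collections| = 14. Relations:

  {1,3}:  v_{1} + v_{3} = 0  ⇒ sig = (2; —)
  {4,7}:  v_{4} + v_{7} = 0  ⇒ sig = (2; —)
  {1,6}:  v_{1} + v_{6} = v_{4}  ⇒ sig = (2; 1)
  {3,4}:  v_{3} + v_{4} = v_{6}  ⇒ sig = (2; 1)
  {6,7}:  v_{6} + v_{7} = v_{3}  ⇒ sig = (2; 1)
  {1,7}:  v_{1} + v_{7} = v_{0} + v_{5}  ⇒ sig = (2; 1,1)
  {2,3}:  v_{2} + v_{3} = v_{4} + v_{5}  ⇒ sig = (2; 1,1)
  {2,7}:  v_{2} + v_{7} = v_{1} + v_{5}  ⇒ sig = (2; 1,1)
  {2,6}:  v_{2} + v_{6} = 2·v_{4} + v_{5}  ⇒ sig = (2; 1,2)
  {0,2}:  v_{0} + v_{2} = 2·v_{1}  ⇒ sig = (2; 2)
  {0,5,6}:  v_{0} + v_{5} + v_{6} = 0  ⇒ sig = (3; —)
  {0,3,5}:  v_{0} + v_{3} + v_{5} = v_{7}  ⇒ sig = (3; 1)
  {0,4,5}:  v_{0} + v_{4} + v_{5} = v_{1}  ⇒ sig = (3; 1)
  {1,4,5}:  v_{1} + v_{4} + v_{5} = v_{2}  ⇒ sig = (3; 1)

Signatures (|P|; sorted positive RHS coefficients), sorted:
{ (2; —) ×2,  (2; 1) ×3,  (2; 1,1) ×3,  (2; 1,2),  (2; 2),  (3; —),  (3; 1) ×3 }


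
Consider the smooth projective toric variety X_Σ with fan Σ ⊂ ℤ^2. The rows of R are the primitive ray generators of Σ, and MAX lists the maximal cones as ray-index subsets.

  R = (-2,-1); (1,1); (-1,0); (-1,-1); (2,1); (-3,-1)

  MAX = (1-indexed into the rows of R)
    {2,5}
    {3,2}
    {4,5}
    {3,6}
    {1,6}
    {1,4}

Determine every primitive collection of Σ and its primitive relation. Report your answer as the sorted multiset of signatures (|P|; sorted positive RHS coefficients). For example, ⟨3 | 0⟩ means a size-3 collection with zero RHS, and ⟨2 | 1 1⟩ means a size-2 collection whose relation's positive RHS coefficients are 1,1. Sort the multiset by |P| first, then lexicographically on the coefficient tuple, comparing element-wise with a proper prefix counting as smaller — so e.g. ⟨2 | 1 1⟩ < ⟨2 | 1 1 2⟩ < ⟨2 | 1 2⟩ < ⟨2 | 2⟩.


Primitive collections (9):

  P = {1,5}:  v_{1} + v_{5} = 0  ⟹  sig = ⟨2 | 0⟩
  P = {2,4}:  v_{2} + v_{4} = 0  ⟹  sig = ⟨2 | 0⟩
  P = {1,2}:  v_{1} + v_{2} = v_{3}  ⟹  sig = ⟨2 | 1⟩
  P = {1,3}:  v_{1} + v_{3} = v_{6}  ⟹  sig = ⟨2 | 1⟩
  P = {3,4}:  v_{3} + v_{4} = v_{1}  ⟹  sig = ⟨2 | 1⟩
  P = {3,5}:  v_{3} + v_{5} = v_{2}  ⟹  sig = ⟨2 | 1⟩
  P = {5,6}:  v_{5} + v_{6} = v_{3}  ⟹  sig = ⟨2 | 1⟩
  P = {2,6}:  v_{2} + v_{6} = 2·v_{3}  ⟹  sig = ⟨2 | 2⟩
  P = {4,6}:  v_{4} + v_{6} = 2·v_{1}  ⟹  sig = ⟨2 | 2⟩

Hence PRS(X_Σ) =
[⟨2 | 0⟩, ⟨2 | 0⟩, ⟨2 | 1⟩, ⟨2 | 1⟩, ⟨2 | 1⟩, ⟨2 | 1⟩, ⟨2 | 1⟩, ⟨2 | 2⟩, ⟨2 | 2⟩]


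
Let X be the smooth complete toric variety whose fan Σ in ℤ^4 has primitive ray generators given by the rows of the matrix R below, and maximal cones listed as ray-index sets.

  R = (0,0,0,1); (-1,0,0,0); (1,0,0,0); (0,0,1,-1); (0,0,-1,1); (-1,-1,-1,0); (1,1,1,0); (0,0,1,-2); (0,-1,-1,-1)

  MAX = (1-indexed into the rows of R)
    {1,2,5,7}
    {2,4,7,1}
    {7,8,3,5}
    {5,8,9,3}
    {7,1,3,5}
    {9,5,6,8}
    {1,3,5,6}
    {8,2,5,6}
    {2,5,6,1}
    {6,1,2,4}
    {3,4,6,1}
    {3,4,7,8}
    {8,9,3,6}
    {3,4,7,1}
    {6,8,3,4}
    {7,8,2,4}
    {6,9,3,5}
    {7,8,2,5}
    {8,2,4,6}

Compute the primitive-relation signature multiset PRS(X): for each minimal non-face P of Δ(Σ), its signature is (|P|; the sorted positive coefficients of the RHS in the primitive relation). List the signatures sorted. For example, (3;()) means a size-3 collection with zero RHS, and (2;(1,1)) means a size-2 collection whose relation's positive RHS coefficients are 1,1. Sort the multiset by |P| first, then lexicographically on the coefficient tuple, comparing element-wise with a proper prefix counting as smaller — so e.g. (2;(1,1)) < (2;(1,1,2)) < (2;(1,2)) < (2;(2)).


9 collections generate NE(X_Σ); each relation:

  • {2,3}:  v_{2} + v_{3} = 0 — sig = (2;())
  • {4,5}:  v_{4} + v_{5} = 0 — sig = (2;())
  • {6,7}:  v_{6} + v_{7} = 0 — sig = (2;())
  • {1,8}:  v_{1} + v_{8} = v_{4} — sig = (2;(1))
  • {1,9}:  v_{1} + v_{9} = v_{3} + v_{6} — sig = (2;(1,1))
  • {2,9}:  v_{2} + v_{9} = v_{5} + v_{6} + v_{8} — sig = (2;(1,1,1))
  • {4,9}:  v_{4} + v_{9} = v_{3} + v_{6} + v_{8} — sig = (2;(1,1,1))
  • {7,9}:  v_{7} + v_{9} = v_{3} + v_{5} + v_{8} — sig = (2;(1,1,1))
  • {3,5,6,8}:  v_{3} + v_{5} + v_{6} + v_{8} = v_{9} — sig = (4;(1))

Sorted signature multiset PRS(X):
    (2;())
    (2;())
    (2;())
    (2;(1))
    (2;(1,1))
    (2;(1,1,1))
    (2;(1,1,1))
    (2;(1,1,1))
    (4;(1))
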